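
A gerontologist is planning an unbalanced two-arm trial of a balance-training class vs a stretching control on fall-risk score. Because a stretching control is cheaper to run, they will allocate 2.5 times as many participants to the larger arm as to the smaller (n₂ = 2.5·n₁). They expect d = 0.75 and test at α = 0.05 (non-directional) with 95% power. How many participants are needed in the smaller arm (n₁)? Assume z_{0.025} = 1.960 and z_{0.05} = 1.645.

With allocation ratio k = n₂/n₁ = 2.5, Var(x̄₁−x̄₂) = σ²(1/n₁ + 1/(k·n₁)) = σ²·(k+1)/(k·n₁).
So n₁ = (1 + 1/k)·((z_{α/2} + z_β)/d)² = 1.400 × (3.605/0.75)².
n₁ = 1.400 × 23.10 = 32.3.
Round up: n₁ = 33, giving n₂ = ⌈2.5 × 33⌉ = ⌈82.5⌉ = 83.

n₁ = 33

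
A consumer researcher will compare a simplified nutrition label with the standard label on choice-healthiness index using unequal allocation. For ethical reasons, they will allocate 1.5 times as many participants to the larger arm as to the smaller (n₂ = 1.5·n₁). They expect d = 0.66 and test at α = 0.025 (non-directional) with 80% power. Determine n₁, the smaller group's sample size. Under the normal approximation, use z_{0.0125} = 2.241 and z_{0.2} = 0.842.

n₁ = 37

With allocation ratio k = n₂/n₁ = 1.5, Var(x̄₁−x̄₂) = σ²(1/n₁ + 1/(k·n₁)) = σ²·(k+1)/(k·n₁).
So n₁ = (1 + 1/k)·((z_{α/2} + z_β)/d)² = 1.667 × (3.083/0.66)².
n₁ = 1.667 × 21.82 = 36.4.
Round up: n₁ = 37, giving n₂ = ⌈1.5 × 37⌉ = ⌈55.5⌉ = 56.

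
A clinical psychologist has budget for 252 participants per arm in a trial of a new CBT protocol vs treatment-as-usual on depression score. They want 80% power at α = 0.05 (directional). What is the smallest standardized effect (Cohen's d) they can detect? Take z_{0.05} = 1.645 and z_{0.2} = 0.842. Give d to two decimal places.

For two independent groups of n = 252 each: d_min = (z_{α} + z_β)·√(2/n).
z-sum = 1.645 + 0.842 = 2.487.
d_min = 2.487 × √(2/252) = 2.487 × 0.0891 = 0.222.

d_min ≈ 0.22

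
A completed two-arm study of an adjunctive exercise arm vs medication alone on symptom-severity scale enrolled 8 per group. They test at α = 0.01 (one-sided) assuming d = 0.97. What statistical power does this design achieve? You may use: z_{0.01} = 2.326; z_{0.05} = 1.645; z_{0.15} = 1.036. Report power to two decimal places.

For two equal groups, power = Φ(d·√(n/2) − z_{α}).
d·√(n/2) = 0.97 × √(8/2) = 0.97 × 2.000 = 1.940.
z_β = 1.940 − 2.326 = -0.386.
Power = Φ(-0.386) = 0.350.

power ≈ 0.35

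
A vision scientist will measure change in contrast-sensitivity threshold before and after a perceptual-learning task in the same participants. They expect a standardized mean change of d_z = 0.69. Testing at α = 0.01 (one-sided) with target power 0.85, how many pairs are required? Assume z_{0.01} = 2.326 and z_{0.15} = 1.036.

n = 24 pairs

For a paired (one-sample on differences) test: n = ((z_{α} + z_β) / d)².
z_{α} + z_β = 2.326 + 1.036 = 3.362.
n = (3.362 / 0.69)² = 4.872² = 23.74.
Round up.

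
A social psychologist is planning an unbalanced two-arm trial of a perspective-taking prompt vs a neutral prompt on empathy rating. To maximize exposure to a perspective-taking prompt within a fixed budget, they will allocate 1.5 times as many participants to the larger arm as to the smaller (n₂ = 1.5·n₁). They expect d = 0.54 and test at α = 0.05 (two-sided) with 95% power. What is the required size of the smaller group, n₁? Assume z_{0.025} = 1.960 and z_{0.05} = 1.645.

n₁ = 75

With allocation ratio k = n₂/n₁ = 1.5, Var(x̄₁−x̄₂) = σ²(1/n₁ + 1/(k·n₁)) = σ²·(k+1)/(k·n₁).
So n₁ = (1 + 1/k)·((z_{α/2} + z_β)/d)² = 1.667 × (3.605/0.54)².
n₁ = 1.667 × 44.57 = 74.3.
Round up: n₁ = 75, giving n₂ = ⌈1.5 × 75⌉ = ⌈112.5⌉ = 113.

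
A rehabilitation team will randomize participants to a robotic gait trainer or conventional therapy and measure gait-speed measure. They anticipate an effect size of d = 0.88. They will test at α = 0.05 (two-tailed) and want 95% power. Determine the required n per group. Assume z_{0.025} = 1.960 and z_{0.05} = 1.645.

n = 34 per group

For two independent groups with equal n: n = 2·((z_{α/2} + z_β) / d)².
z_{α/2} + z_β = 1.960 + 1.645 = 3.605.
n = 2 × (3.605 / 0.88)² = 2 × 4.097² = 2 × 16.78 = 33.6.
Round up to the next whole participant.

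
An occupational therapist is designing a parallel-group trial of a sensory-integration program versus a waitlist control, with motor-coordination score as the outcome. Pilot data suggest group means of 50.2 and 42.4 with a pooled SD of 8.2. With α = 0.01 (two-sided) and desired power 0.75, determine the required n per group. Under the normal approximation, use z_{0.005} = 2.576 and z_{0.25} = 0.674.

Cohen's d = |M₁ − M₂| / SD_pooled = |50.2 − 42.4| / 8.2 = 7.8 / 8.2 = 0.951.
For two independent groups with equal n: n = 2·((z_{α/2} + z_β) / d)².
z_{α/2} + z_β = 2.576 + 0.674 = 3.250.
n = 2 × (3.250 / 0.951)² = 2 × 3.417² = 2 × 11.68 = 23.4.
Round up to the next whole participant.

n = 24 per group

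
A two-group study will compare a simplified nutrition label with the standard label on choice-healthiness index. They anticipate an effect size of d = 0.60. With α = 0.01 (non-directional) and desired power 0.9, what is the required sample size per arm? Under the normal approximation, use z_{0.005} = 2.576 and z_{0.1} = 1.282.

n = 83 per group

For two independent groups with equal n: n = 2·((z_{α/2} + z_β) / d)².
z_{α/2} + z_β = 2.576 + 1.282 = 3.858.
n = 2 × (3.858 / 0.60)² = 2 × 6.430² = 2 × 41.34 = 82.7.
Round up to the next whole participant.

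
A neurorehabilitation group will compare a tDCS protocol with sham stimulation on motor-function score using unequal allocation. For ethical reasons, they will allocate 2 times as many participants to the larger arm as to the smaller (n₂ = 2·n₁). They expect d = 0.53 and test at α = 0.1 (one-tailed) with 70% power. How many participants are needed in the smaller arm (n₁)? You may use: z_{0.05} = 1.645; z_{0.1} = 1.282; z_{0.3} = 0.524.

With allocation ratio k = n₂/n₁ = 2, Var(x̄₁−x̄₂) = σ²(1/n₁ + 1/(k·n₁)) = σ²·(k+1)/(k·n₁).
So n₁ = (1 + 1/k)·((z_{α} + z_β)/d)² = 1.500 × (1.806/0.53)².
n₁ = 1.500 × 11.61 = 17.4.
Round up: n₁ = 18, giving n₂ = 2 × 18 = 36.

n₁ = 18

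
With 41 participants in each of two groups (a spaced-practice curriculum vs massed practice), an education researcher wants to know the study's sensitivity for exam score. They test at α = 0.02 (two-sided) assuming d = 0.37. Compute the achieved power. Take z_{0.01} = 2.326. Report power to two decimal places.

For two equal groups, power = Φ(d·√(n/2) − z_{α/2}).
d·√(n/2) = 0.37 × √(41/2) = 0.37 × 4.528 = 1.675.
z_β = 1.675 − 2.326 = -0.651.
Power = Φ(-0.651) = 0.258.

power ≈ 0.26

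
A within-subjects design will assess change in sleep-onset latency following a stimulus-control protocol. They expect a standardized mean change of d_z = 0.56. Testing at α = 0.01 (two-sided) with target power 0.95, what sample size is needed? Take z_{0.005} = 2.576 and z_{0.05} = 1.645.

n = 57 pairs

For a paired (one-sample on differences) test: n = ((z_{α/2} + z_β) / d)².
z_{α/2} + z_β = 2.576 + 1.645 = 4.221.
n = (4.221 / 0.56)² = 7.537² = 56.81.
Round up.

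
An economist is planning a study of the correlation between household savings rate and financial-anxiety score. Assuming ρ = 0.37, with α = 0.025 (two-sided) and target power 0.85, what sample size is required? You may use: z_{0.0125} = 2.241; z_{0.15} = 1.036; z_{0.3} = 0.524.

n = 75

Fisher's z: C = ½·ln((1+r)/(1−r)) = ½·ln(2.1746) = 0.3884.
n = ((z_{α/2} + z_β)/C)² + 3.
(2.241 + 1.036) / 0.3884 = 3.277 / 0.3884 = 8.437.
n = 8.437² + 3 = 71.19 + 3 = 74.2.
Round up.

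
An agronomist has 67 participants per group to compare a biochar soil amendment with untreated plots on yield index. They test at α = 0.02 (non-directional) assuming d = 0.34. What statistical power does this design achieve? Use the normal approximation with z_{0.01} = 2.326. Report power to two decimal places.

power ≈ 0.36

For two equal groups, power = Φ(d·√(n/2) − z_{α/2}).
d·√(n/2) = 0.34 × √(67/2) = 0.34 × 5.788 = 1.968.
z_β = 1.968 − 2.326 = -0.358.
Power = Φ(-0.358) = 0.360.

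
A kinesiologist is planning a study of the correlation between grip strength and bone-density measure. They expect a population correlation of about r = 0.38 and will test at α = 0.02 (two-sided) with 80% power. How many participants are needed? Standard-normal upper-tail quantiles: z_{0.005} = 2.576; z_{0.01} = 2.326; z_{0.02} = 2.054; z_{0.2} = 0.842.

Fisher's z: C = ½·ln((1+r)/(1−r)) = ½·ln(2.2258) = 0.4001.
n = ((z_{α/2} + z_β)/C)² + 3.
(2.326 + 0.842) / 0.4001 = 3.168 / 0.4001 = 7.918.
n = 7.918² + 3 = 62.70 + 3 = 65.7.
Round up.

n = 66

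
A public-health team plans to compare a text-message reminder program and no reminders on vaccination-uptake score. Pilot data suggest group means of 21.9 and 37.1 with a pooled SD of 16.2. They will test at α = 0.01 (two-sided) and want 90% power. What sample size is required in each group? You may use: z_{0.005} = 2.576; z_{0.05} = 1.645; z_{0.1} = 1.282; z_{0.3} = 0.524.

n = 34 per group

Cohen's d = |M₁ − M₂| / SD_pooled = |21.9 − 37.1| / 16.2 = 15.2 / 16.2 = 0.938.
For two independent groups with equal n: n = 2·((z_{α/2} + z_β) / d)².
z_{α/2} + z_β = 2.576 + 1.282 = 3.858.
n = 2 × (3.858 / 0.938)² = 2 × 4.113² = 2 × 16.92 = 33.8.
Round up to the next whole participant.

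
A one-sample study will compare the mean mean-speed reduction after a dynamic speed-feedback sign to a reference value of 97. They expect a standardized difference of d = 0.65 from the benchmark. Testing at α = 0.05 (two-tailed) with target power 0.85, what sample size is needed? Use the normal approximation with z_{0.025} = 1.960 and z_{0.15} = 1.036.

For a one-sample test: n = ((z_{α/2} + z_β) / d)².
z_{α/2} + z_β = 1.960 + 1.036 = 2.996.
n = (2.996 / 0.65)² = 4.609² = 21.25.
Round up.

n = 22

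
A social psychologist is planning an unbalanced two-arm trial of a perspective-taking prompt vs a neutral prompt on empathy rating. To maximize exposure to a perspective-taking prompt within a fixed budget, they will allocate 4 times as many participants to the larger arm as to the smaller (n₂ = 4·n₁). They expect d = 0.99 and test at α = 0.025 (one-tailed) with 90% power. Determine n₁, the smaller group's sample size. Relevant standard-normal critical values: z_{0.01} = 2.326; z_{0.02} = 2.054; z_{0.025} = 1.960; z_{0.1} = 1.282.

n₁ = 14

With allocation ratio k = n₂/n₁ = 4, Var(x̄₁−x̄₂) = σ²(1/n₁ + 1/(k·n₁)) = σ²·(k+1)/(k·n₁).
So n₁ = (1 + 1/k)·((z_{α} + z_β)/d)² = 1.250 × (3.242/0.99)².
n₁ = 1.250 × 10.72 = 13.4.
Round up: n₁ = 14, giving n₂ = 4 × 14 = 56.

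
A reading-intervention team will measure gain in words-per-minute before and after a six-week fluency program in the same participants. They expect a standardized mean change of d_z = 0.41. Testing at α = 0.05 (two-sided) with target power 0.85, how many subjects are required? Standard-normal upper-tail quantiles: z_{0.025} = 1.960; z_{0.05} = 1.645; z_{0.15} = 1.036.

For a paired (one-sample on differences) test: n = ((z_{α/2} + z_β) / d)².
z_{α/2} + z_β = 1.960 + 1.036 = 2.996.
n = (2.996 / 0.41)² = 7.307² = 53.40.
Round up.

n = 54 pairs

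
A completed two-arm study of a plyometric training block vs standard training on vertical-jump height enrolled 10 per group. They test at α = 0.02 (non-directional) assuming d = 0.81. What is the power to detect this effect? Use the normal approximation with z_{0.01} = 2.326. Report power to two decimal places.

power ≈ 0.30

For two equal groups, power = Φ(d·√(n/2) − z_{α/2}).
d·√(n/2) = 0.81 × √(10/2) = 0.81 × 2.236 = 1.811.
z_β = 1.811 − 2.326 = -0.515.
Power = Φ(-0.515) = 0.303.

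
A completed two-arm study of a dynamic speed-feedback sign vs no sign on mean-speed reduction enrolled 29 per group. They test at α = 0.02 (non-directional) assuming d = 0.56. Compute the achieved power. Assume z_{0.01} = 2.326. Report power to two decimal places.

For two equal groups, power = Φ(d·√(n/2) − z_{α/2}).
d·√(n/2) = 0.56 × √(29/2) = 0.56 × 3.808 = 2.132.
z_β = 2.132 − 2.326 = -0.194.
Power = Φ(-0.194) = 0.423.

power ≈ 0.42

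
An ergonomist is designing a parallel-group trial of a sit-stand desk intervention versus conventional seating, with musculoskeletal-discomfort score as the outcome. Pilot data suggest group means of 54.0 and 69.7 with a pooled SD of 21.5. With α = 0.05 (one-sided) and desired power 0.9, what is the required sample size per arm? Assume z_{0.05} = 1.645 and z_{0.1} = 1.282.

n = 33 per group

Cohen's d = |M₁ − M₂| / SD_pooled = |54.0 − 69.7| / 21.5 = 15.7 / 21.5 = 0.730.
For two independent groups with equal n: n = 2·((z_{α} + z_β) / d)².
z_{α} + z_β = 1.645 + 1.282 = 2.927.
n = 2 × (2.927 / 0.730)² = 2 × 4.010² = 2 × 16.08 = 32.2.
Round up to the next whole participant.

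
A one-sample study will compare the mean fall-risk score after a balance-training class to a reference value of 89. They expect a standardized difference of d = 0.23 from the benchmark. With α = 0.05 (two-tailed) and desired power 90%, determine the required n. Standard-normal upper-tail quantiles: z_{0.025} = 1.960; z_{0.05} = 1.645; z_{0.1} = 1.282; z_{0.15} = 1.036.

n = 199

For a one-sample test: n = ((z_{α/2} + z_β) / d)².
z_{α/2} + z_β = 1.960 + 1.282 = 3.242.
n = (3.242 / 0.23)² = 14.096² = 198.69.
Round up.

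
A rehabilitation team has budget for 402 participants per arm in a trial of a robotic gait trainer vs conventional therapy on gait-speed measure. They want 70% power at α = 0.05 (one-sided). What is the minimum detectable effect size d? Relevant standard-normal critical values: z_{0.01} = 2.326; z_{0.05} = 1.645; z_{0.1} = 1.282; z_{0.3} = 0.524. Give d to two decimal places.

For two independent groups of n = 402 each: d_min = (z_{α} + z_β)·√(2/n).
z-sum = 1.645 + 0.524 = 2.169.
d_min = 2.169 × √(2/402) = 2.169 × 0.0705 = 0.153.

d_min ≈ 0.15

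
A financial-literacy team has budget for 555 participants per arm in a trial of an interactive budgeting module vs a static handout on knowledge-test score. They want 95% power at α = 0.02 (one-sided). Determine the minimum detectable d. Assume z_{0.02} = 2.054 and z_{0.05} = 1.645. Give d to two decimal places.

d_min ≈ 0.22

For two independent groups of n = 555 each: d_min = (z_{α} + z_β)·√(2/n).
z-sum = 2.054 + 1.645 = 3.699.
d_min = 3.699 × √(2/555) = 3.699 × 0.0600 = 0.222.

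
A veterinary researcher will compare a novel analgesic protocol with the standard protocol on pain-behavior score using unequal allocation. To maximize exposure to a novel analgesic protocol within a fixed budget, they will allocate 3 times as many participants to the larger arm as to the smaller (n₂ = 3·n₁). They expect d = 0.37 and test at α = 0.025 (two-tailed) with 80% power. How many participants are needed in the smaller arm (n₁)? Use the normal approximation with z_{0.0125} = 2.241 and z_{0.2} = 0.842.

n₁ = 93

With allocation ratio k = n₂/n₁ = 3, Var(x̄₁−x̄₂) = σ²(1/n₁ + 1/(k·n₁)) = σ²·(k+1)/(k·n₁).
So n₁ = (1 + 1/k)·((z_{α/2} + z_β)/d)² = 1.333 × (3.083/0.37)².
n₁ = 1.333 × 69.43 = 92.6.
Round up: n₁ = 93, giving n₂ = 3 × 93 = 279.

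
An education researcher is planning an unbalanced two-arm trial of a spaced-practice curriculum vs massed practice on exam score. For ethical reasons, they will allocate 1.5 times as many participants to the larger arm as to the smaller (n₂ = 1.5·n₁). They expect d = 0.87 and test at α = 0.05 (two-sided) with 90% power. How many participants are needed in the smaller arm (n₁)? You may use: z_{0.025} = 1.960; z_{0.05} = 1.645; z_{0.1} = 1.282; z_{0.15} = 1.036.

With allocation ratio k = n₂/n₁ = 1.5, Var(x̄₁−x̄₂) = σ²(1/n₁ + 1/(k·n₁)) = σ²·(k+1)/(k·n₁).
So n₁ = (1 + 1/k)·((z_{α/2} + z_β)/d)² = 1.667 × (3.242/0.87)².
n₁ = 1.667 × 13.89 = 23.1.
Round up: n₁ = 24, giving n₂ = 1.5 × 24 = 36.

n₁ = 24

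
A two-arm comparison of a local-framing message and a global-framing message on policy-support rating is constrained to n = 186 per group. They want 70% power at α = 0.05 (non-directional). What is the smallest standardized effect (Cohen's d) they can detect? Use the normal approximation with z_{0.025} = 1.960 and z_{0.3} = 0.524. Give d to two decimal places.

For two independent groups of n = 186 each: d_min = (z_{α/2} + z_β)·√(2/n).
z-sum = 1.960 + 0.524 = 2.484.
d_min = 2.484 × √(2/186) = 2.484 × 0.1037 = 0.258.

d_min ≈ 0.26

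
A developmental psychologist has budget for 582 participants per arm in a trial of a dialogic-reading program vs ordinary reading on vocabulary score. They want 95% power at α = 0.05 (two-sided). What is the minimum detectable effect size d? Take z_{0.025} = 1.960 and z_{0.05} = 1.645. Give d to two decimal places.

For two independent groups of n = 582 each: d_min = (z_{α/2} + z_β)·√(2/n).
z-sum = 1.960 + 1.645 = 3.605.
d_min = 3.605 × √(2/582) = 3.605 × 0.0586 = 0.211.

d_min ≈ 0.21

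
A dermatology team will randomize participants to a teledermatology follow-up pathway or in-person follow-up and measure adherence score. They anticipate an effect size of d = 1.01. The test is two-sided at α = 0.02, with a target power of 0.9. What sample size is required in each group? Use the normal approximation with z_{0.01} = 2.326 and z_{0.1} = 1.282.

n = 26 per group

For two independent groups with equal n: n = 2·((z_{α/2} + z_β) / d)².
z_{α/2} + z_β = 2.326 + 1.282 = 3.608.
n = 2 × (3.608 / 1.01)² = 2 × 3.572² = 2 × 12.76 = 25.5.
Round up to the next whole participant.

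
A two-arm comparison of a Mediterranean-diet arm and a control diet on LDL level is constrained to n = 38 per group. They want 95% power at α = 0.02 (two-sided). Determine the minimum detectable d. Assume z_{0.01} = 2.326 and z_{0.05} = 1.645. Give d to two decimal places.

d_min ≈ 0.91

For two independent groups of n = 38 each: d_min = (z_{α/2} + z_β)·√(2/n).
z-sum = 2.326 + 1.645 = 3.971.
d_min = 3.971 × √(2/38) = 3.971 × 0.2294 = 0.911.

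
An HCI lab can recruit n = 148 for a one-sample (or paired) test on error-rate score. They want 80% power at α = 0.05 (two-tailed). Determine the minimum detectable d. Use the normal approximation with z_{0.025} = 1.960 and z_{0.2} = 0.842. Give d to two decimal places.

For a single sample (or paired design) of n = 148: d_min = (z_{α/2} + z_β)/√n.
z-sum = 1.960 + 0.842 = 2.802.
d_min = 2.802 / √148 = 2.802 / 12.166 = 0.230.

d_min ≈ 0.23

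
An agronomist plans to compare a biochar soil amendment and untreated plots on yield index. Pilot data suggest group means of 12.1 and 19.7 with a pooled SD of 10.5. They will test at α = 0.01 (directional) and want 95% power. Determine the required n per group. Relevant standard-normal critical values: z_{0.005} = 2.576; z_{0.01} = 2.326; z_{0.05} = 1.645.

Cohen's d = |M₁ − M₂| / SD_pooled = |12.1 − 19.7| / 10.5 = 7.6 / 10.5 = 0.724.
For two independent groups with equal n: n = 2·((z_{α} + z_β) / d)².
z_{α} + z_β = 2.326 + 1.645 = 3.971.
n = 2 × (3.971 / 0.724)² = 2 × 5.485² = 2 × 30.08 = 60.2.
Round up to the next whole participant.

n = 61 per group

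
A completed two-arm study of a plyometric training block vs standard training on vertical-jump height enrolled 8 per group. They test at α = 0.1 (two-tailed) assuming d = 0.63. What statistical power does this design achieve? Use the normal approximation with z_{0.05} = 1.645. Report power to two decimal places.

For two equal groups, power = Φ(d·√(n/2) − z_{α/2}).
d·√(n/2) = 0.63 × √(8/2) = 0.63 × 2.000 = 1.260.
z_β = 1.260 − 1.645 = -0.385.
Power = Φ(-0.385) = 0.350.

power ≈ 0.35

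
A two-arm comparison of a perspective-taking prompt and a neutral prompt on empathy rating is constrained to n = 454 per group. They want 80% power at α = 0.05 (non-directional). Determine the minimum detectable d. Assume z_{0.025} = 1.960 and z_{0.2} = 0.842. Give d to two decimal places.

d_min ≈ 0.19

For two independent groups of n = 454 each: d_min = (z_{α/2} + z_β)·√(2/n).
z-sum = 1.960 + 0.842 = 2.802.
d_min = 2.802 × √(2/454) = 2.802 × 0.0664 = 0.186.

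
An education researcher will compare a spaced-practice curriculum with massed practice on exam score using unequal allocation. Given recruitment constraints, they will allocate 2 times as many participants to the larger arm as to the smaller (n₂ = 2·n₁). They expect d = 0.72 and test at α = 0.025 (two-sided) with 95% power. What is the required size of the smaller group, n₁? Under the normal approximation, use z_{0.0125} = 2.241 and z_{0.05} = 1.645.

With allocation ratio k = n₂/n₁ = 2, Var(x̄₁−x̄₂) = σ²(1/n₁ + 1/(k·n₁)) = σ²·(k+1)/(k·n₁).
So n₁ = (1 + 1/k)·((z_{α/2} + z_β)/d)² = 1.500 × (3.886/0.72)².
n₁ = 1.500 × 29.13 = 43.7.
Round up: n₁ = 44, giving n₂ = 2 × 44 = 88.

n₁ = 44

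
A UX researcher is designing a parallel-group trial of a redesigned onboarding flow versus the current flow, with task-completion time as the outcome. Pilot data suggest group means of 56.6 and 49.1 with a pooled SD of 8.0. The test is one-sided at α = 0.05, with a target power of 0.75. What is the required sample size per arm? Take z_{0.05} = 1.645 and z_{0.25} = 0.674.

Cohen's d = |M₁ − M₂| / SD_pooled = |56.6 − 49.1| / 8.0 = 7.5 / 8.0 = 0.938.
For two independent groups with equal n: n = 2·((z_{α} + z_β) / d)².
z_{α} + z_β = 1.645 + 0.674 = 2.319.
n = 2 × (2.319 / 0.938)² = 2 × 2.472² = 2 × 6.11 = 12.2.
Round up to the next whole participant.

n = 13 per group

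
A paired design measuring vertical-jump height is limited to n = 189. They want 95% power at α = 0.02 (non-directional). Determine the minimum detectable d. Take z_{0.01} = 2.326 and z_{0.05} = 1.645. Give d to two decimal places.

d_min ≈ 0.29

For a single sample (or paired design) of n = 189: d_min = (z_{α/2} + z_β)/√n.
z-sum = 2.326 + 1.645 = 3.971.
d_min = 3.971 / √189 = 3.971 / 13.748 = 0.289.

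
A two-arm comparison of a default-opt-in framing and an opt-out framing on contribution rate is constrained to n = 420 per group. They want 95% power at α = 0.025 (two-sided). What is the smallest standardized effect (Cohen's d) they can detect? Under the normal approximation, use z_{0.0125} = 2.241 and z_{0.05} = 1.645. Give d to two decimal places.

d_min ≈ 0.27

For two independent groups of n = 420 each: d_min = (z_{α/2} + z_β)·√(2/n).
z-sum = 2.241 + 1.645 = 3.886.
d_min = 3.886 × √(2/420) = 3.886 × 0.0690 = 0.268.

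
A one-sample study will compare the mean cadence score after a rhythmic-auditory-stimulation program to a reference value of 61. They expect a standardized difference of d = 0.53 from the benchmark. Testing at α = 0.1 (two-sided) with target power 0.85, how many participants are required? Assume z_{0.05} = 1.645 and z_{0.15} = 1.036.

n = 26

For a one-sample test: n = ((z_{α/2} + z_β) / d)².
z_{α/2} + z_β = 1.645 + 1.036 = 2.681.
n = (2.681 / 0.53)² = 5.058² = 25.59.
Round up.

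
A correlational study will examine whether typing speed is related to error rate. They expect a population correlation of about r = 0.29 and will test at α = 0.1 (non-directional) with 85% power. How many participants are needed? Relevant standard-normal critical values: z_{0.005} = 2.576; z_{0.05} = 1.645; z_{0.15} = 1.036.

Fisher's z: C = ½·ln((1+r)/(1−r)) = ½·ln(1.8169) = 0.2986.
n = ((z_{α/2} + z_β)/C)² + 3.
(1.645 + 1.036) / 0.2986 = 2.681 / 0.2986 = 8.979.
n = 8.979² + 3 = 80.61 + 3 = 83.6.
Round up.

n = 84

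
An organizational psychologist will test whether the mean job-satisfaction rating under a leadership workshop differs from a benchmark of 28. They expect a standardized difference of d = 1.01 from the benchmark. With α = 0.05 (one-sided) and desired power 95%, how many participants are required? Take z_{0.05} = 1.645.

For a one-sample test: n = ((z_{α} + z_β) / d)².
z_{α} + z_β = 1.645 + 1.645 = 3.290.
n = (3.290 / 1.01)² = 3.257² = 10.61.
Round up.

n = 11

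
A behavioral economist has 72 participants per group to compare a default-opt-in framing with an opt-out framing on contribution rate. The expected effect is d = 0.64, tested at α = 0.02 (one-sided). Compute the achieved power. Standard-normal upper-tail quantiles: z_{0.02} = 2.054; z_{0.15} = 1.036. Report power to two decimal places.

For two equal groups, power = Φ(d·√(n/2) − z_{α}).
d·√(n/2) = 0.64 × √(72/2) = 0.64 × 6.000 = 3.840.
z_β = 3.840 − 2.054 = 1.786.
Power = Φ(1.786) = 0.963.

power ≈ 0.96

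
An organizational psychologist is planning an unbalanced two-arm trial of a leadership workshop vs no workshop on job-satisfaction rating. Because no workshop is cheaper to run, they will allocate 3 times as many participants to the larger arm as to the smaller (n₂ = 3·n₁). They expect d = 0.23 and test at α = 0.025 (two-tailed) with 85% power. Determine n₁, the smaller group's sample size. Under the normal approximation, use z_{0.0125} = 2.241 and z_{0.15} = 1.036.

With allocation ratio k = n₂/n₁ = 3, Var(x̄₁−x̄₂) = σ²(1/n₁ + 1/(k·n₁)) = σ²·(k+1)/(k·n₁).
So n₁ = (1 + 1/k)·((z_{α/2} + z_β)/d)² = 1.333 × (3.277/0.23)².
n₁ = 1.333 × 203.00 = 270.7.
Round up: n₁ = 271, giving n₂ = 3 × 271 = 813.

n₁ = 271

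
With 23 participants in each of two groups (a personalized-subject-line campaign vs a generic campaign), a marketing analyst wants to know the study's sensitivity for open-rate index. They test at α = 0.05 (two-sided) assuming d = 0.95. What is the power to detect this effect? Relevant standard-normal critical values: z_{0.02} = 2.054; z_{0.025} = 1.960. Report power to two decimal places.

power ≈ 0.90

For two equal groups, power = Φ(d·√(n/2) − z_{α/2}).
d·√(n/2) = 0.95 × √(23/2) = 0.95 × 3.391 = 3.222.
z_β = 3.222 − 1.960 = 1.262.
Power = Φ(1.262) = 0.896.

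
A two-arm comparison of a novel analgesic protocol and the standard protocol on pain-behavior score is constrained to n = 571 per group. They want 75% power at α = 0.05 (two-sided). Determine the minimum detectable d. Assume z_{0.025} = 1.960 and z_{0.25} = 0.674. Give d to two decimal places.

For two independent groups of n = 571 each: d_min = (z_{α/2} + z_β)·√(2/n).
z-sum = 1.960 + 0.674 = 2.634.
d_min = 2.634 × √(2/571) = 2.634 × 0.0592 = 0.156.

d_min ≈ 0.16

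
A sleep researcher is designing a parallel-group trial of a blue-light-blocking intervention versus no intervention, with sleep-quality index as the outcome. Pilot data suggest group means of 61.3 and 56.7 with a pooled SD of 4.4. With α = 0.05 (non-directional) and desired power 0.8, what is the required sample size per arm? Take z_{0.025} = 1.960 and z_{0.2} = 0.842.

n = 15 per group

Cohen's d = |M₁ − M₂| / SD_pooled = |61.3 − 56.7| / 4.4 = 4.6 / 4.4 = 1.045.
For two independent groups with equal n: n = 2·((z_{α/2} + z_β) / d)².
z_{α/2} + z_β = 1.960 + 0.842 = 2.802.
n = 2 × (2.802 / 1.045)² = 2 × 2.681² = 2 × 7.19 = 14.4.
Round up to the next whole participant.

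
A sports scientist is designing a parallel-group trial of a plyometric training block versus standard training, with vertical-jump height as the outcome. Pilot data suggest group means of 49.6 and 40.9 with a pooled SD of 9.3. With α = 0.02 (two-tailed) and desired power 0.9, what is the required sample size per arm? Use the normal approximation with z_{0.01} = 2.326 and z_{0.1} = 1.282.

n = 30 per group

Cohen's d = |M₁ − M₂| / SD_pooled = |49.6 − 40.9| / 9.3 = 8.7 / 9.3 = 0.935.
For two independent groups with equal n: n = 2·((z_{α/2} + z_β) / d)².
z_{α/2} + z_β = 2.326 + 1.282 = 3.608.
n = 2 × (3.608 / 0.935)² = 2 × 3.859² = 2 × 14.89 = 29.8.
Round up to the next whole participant.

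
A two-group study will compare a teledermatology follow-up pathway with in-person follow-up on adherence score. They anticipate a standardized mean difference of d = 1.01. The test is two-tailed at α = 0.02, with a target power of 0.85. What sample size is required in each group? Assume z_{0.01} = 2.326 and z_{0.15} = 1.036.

n = 23 per group

For two independent groups with equal n: n = 2·((z_{α/2} + z_β) / d)².
z_{α/2} + z_β = 2.326 + 1.036 = 3.362.
n = 2 × (3.362 / 1.01)² = 2 × 3.329² = 2 × 11.08 = 22.2.
Round up to the next whole participant.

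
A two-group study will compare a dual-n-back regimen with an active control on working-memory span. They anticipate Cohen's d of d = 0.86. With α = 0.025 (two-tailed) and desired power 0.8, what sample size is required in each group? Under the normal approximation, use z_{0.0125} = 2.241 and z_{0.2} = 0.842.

For two independent groups with equal n: n = 2·((z_{α/2} + z_β) / d)².
z_{α/2} + z_β = 2.241 + 0.842 = 3.083.
n = 2 × (3.083 / 0.86)² = 2 × 3.585² = 2 × 12.85 = 25.7.
Round up to the next whole participant.

n = 26 per group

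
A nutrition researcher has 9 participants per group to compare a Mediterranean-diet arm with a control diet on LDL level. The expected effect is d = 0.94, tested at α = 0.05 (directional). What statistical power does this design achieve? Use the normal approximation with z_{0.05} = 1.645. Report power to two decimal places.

For two equal groups, power = Φ(d·√(n/2) − z_{α}).
d·√(n/2) = 0.94 × √(9/2) = 0.94 × 2.121 = 1.994.
z_β = 1.994 − 1.645 = 0.349.
Power = Φ(0.349) = 0.636.

power ≈ 0.64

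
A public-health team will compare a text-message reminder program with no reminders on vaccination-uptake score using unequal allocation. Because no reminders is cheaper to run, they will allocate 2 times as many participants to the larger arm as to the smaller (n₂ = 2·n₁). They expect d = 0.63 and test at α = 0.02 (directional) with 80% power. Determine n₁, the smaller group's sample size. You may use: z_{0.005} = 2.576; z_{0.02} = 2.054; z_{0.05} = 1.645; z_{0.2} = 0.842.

n₁ = 32

With allocation ratio k = n₂/n₁ = 2, Var(x̄₁−x̄₂) = σ²(1/n₁ + 1/(k·n₁)) = σ²·(k+1)/(k·n₁).
So n₁ = (1 + 1/k)·((z_{α} + z_β)/d)² = 1.500 × (2.896/0.63)².
n₁ = 1.500 × 21.13 = 31.7.
Round up: n₁ = 32, giving n₂ = 2 × 32 = 64.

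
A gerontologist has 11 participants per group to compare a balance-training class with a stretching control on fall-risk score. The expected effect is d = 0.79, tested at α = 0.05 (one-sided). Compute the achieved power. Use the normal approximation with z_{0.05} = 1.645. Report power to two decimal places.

For two equal groups, power = Φ(d·√(n/2) − z_{α}).
d·√(n/2) = 0.79 × √(11/2) = 0.79 × 2.345 = 1.853.
z_β = 1.853 − 1.645 = 0.208.
Power = Φ(0.208) = 0.582.

power ≈ 0.58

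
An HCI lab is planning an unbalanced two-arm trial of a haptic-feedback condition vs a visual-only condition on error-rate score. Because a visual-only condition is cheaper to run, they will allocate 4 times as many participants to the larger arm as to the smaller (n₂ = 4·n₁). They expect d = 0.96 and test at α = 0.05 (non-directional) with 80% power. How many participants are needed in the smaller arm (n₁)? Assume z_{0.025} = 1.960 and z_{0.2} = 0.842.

With allocation ratio k = n₂/n₁ = 4, Var(x̄₁−x̄₂) = σ²(1/n₁ + 1/(k·n₁)) = σ²·(k+1)/(k·n₁).
So n₁ = (1 + 1/k)·((z_{α/2} + z_β)/d)² = 1.250 × (2.802/0.96)².
n₁ = 1.250 × 8.52 = 10.6.
Round up: n₁ = 11, giving n₂ = 4 × 11 = 44.

n₁ = 11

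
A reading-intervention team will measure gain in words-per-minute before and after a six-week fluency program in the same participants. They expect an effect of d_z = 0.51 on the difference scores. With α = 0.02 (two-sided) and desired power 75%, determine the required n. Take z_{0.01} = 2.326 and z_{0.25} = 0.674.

n = 35 pairs

For a paired (one-sample on differences) test: n = ((z_{α/2} + z_β) / d)².
z_{α/2} + z_β = 2.326 + 0.674 = 3.000.
n = (3.000 / 0.51)² = 5.882² = 34.60.
Round up.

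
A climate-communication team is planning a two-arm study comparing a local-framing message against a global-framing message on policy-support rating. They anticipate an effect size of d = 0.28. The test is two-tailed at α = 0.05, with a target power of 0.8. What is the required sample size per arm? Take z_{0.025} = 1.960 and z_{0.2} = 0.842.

n = 201 per group

For two independent groups with equal n: n = 2·((z_{α/2} + z_β) / d)².
z_{α/2} + z_β = 1.960 + 0.842 = 2.802.
n = 2 × (2.802 / 0.28)² = 2 × 10.007² = 2 × 100.14 = 200.3.
Round up to the next whole participant.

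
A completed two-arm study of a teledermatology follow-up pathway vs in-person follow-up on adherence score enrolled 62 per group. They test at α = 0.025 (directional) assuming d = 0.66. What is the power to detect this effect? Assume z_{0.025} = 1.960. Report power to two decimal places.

For two equal groups, power = Φ(d·√(n/2) − z_{α}).
d·√(n/2) = 0.66 × √(62/2) = 0.66 × 5.568 = 3.675.
z_β = 3.675 − 1.960 = 1.715.
Power = Φ(1.715) = 0.957.

power ≈ 0.96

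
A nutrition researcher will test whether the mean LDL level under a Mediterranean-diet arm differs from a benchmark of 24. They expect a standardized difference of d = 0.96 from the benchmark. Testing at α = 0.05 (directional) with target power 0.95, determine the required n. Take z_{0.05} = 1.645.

For a one-sample test: n = ((z_{α} + z_β) / d)².
z_{α} + z_β = 1.645 + 1.645 = 3.290.
n = (3.290 / 0.96)² = 3.427² = 11.74.
Round up.

n = 12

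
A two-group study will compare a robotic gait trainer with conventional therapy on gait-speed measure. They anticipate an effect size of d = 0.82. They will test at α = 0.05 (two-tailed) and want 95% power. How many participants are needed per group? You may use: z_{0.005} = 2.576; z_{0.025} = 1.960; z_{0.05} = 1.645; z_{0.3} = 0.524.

n = 39 per group

For two independent groups with equal n: n = 2·((z_{α/2} + z_β) / d)².
z_{α/2} + z_β = 1.960 + 1.645 = 3.605.
n = 2 × (3.605 / 0.82)² = 2 × 4.396² = 2 × 19.33 = 38.7.
Round up to the next whole participant.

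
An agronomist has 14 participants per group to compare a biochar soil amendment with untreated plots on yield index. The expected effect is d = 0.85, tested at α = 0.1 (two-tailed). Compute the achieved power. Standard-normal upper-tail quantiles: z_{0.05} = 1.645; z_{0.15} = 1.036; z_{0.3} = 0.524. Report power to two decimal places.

For two equal groups, power = Φ(d·√(n/2) − z_{α/2}).
d·√(n/2) = 0.85 × √(14/2) = 0.85 × 2.646 = 2.249.
z_β = 2.249 − 1.645 = 0.604.
Power = Φ(0.604) = 0.727.

power ≈ 0.73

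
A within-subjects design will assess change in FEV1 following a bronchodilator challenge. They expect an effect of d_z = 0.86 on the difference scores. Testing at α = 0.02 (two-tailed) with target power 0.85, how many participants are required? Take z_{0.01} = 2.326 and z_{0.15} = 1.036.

n = 16 pairs

For a paired (one-sample on differences) test: n = ((z_{α/2} + z_β) / d)².
z_{α/2} + z_β = 2.326 + 1.036 = 3.362.
n = (3.362 / 0.86)² = 3.909² = 15.28.
Round up.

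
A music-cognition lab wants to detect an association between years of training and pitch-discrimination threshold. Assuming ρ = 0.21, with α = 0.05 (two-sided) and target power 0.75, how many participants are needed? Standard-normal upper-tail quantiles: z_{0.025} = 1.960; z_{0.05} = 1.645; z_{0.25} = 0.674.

Fisher's z: C = ½·ln((1+r)/(1−r)) = ½·ln(1.5316) = 0.2132.
n = ((z_{α/2} + z_β)/C)² + 3.
(1.960 + 0.674) / 0.2132 = 2.634 / 0.2132 = 12.355.
n = 12.355² + 3 = 152.64 + 3 = 155.6.
Round up.

n = 156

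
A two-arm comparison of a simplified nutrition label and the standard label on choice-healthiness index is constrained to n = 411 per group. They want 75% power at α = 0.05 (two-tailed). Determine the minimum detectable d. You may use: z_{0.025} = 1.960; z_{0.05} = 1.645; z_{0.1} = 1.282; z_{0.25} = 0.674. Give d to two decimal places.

For two independent groups of n = 411 each: d_min = (z_{α/2} + z_β)·√(2/n).
z-sum = 1.960 + 0.674 = 2.634.
d_min = 2.634 × √(2/411) = 2.634 × 0.0698 = 0.184.

d_min ≈ 0.18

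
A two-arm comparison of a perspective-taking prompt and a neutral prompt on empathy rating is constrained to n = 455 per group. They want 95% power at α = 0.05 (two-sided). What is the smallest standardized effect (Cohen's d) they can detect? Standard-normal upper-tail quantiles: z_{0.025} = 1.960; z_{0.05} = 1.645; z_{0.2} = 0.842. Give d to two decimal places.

For two independent groups of n = 455 each: d_min = (z_{α/2} + z_β)·√(2/n).
z-sum = 1.960 + 1.645 = 3.605.
d_min = 3.605 × √(2/455) = 3.605 × 0.0663 = 0.239.

d_min ≈ 0.24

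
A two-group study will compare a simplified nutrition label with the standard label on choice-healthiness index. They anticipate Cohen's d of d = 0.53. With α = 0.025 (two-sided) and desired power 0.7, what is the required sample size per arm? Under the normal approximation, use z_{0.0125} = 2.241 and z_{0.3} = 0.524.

n = 55 per group

For two independent groups with equal n: n = 2·((z_{α/2} + z_β) / d)².
z_{α/2} + z_β = 2.241 + 0.524 = 2.765.
n = 2 × (2.765 / 0.53)² = 2 × 5.217² = 2 × 27.22 = 54.4.
Round up to the next whole participant.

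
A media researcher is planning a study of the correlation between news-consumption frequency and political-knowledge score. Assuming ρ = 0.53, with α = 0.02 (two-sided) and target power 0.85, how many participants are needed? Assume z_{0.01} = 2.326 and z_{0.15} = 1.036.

n = 36

Fisher's z: C = ½·ln((1+r)/(1−r)) = ½·ln(3.2553) = 0.5901.
n = ((z_{α/2} + z_β)/C)² + 3.
(2.326 + 1.036) / 0.5901 = 3.362 / 0.5901 = 5.697.
n = 5.697² + 3 = 32.46 + 3 = 35.5.
Round up.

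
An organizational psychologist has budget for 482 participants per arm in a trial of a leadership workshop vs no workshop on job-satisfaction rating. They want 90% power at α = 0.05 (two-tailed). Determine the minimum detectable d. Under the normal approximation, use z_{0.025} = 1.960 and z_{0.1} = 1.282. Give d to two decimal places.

d_min ≈ 0.21

For two independent groups of n = 482 each: d_min = (z_{α/2} + z_β)·√(2/n).
z-sum = 1.960 + 1.282 = 3.242.
d_min = 3.242 × √(2/482) = 3.242 × 0.0644 = 0.209.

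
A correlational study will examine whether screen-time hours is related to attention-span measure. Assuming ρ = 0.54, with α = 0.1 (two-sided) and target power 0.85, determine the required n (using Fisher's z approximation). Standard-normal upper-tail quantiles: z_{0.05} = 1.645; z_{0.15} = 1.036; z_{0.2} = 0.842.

Fisher's z: C = ½·ln((1+r)/(1−r)) = ½·ln(3.3478) = 0.6042.
n = ((z_{α/2} + z_β)/C)² + 3.
(1.645 + 1.036) / 0.6042 = 2.681 / 0.6042 = 4.437.
n = 4.437² + 3 = 19.69 + 3 = 22.7.
Round up.

n = 23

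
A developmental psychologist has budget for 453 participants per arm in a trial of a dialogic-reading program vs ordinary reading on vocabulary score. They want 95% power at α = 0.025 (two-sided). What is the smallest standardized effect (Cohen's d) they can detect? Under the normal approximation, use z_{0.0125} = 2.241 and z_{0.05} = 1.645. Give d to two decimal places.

d_min ≈ 0.26

For two independent groups of n = 453 each: d_min = (z_{α/2} + z_β)·√(2/n).
z-sum = 2.241 + 1.645 = 3.886.
d_min = 3.886 × √(2/453) = 3.886 × 0.0664 = 0.258.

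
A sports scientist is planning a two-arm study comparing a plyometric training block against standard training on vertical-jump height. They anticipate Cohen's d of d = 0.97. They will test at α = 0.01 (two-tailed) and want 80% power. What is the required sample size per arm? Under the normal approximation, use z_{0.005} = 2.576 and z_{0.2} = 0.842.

For two independent groups with equal n: n = 2·((z_{α/2} + z_β) / d)².
z_{α/2} + z_β = 2.576 + 0.842 = 3.418.
n = 2 × (3.418 / 0.97)² = 2 × 3.524² = 2 × 12.42 = 24.8.
Round up to the next whole participant.

n = 25 per group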